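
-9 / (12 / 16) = -12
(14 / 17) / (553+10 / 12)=84/56491 = 0.00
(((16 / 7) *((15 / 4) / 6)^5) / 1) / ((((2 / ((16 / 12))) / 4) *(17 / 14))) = 3125/6528 = 0.48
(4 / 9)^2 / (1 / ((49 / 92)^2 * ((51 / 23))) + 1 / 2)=1306144/13818465 = 0.09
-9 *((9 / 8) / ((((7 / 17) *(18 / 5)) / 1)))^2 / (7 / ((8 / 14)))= -65025/153664 = -0.42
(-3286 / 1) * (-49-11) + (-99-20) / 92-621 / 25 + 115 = 453672393/2300 = 197248.87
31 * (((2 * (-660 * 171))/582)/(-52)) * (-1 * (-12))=3498660/1261 = 2774.51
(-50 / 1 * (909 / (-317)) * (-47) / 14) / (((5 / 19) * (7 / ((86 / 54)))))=-19391495/46599 = -416.14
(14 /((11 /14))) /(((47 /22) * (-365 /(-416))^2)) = 67837952/6261575 = 10.83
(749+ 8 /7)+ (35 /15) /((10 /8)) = 78961/105 = 752.01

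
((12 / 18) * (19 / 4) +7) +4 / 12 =21/2 = 10.50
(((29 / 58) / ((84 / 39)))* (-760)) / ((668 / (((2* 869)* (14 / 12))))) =-1073215/2004 = -535.54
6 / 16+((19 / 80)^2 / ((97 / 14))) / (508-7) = 58318927/155510400 = 0.38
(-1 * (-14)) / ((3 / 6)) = 28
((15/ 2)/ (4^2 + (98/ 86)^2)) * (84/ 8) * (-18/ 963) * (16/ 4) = -232974/684479 = -0.34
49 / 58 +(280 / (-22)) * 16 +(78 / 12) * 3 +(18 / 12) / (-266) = -31106997/169708 = -183.30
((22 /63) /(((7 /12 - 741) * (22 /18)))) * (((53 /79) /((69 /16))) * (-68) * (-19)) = -8764928/113008315 = -0.08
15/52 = 0.29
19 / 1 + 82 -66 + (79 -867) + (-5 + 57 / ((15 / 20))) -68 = -750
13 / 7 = 1.86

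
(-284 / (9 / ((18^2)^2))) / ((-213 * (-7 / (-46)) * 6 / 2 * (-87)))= -79488/203 = -391.57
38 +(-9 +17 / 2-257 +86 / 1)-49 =-365/2 = -182.50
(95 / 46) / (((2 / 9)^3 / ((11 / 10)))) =152361/736 = 207.01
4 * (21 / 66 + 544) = 23950/11 = 2177.27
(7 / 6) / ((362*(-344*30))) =-7/22415040 = 0.00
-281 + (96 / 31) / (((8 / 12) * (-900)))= -217779/775 = -281.01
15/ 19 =0.79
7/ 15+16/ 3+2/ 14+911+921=1837.94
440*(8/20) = 176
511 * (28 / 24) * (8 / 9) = 14308/27 = 529.93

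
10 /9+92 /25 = 1078/225 = 4.79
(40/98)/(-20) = -1/49 = -0.02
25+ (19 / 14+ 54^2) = 41193/14 = 2942.36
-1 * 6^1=-6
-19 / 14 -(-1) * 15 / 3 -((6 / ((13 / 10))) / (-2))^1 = 1083/182 = 5.95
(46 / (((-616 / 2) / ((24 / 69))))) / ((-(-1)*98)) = -2/3773 = 0.00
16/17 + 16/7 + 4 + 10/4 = 9.73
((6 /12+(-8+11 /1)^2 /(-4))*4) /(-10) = 7/10 = 0.70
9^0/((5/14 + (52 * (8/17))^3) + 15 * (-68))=68782/937745069 = 0.00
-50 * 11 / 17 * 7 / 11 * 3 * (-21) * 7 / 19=154350/323 = 477.86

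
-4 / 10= -2/5 = -0.40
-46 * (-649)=29854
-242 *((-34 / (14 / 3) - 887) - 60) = 1616560/7 = 230937.14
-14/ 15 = -0.93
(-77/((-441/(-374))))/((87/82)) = -337348/5481 = -61.55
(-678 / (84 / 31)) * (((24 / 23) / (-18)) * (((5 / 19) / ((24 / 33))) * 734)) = 70708055/18354 = 3852.46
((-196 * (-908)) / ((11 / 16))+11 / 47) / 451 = 133832057/233167 = 573.98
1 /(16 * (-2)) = -1/32 = -0.03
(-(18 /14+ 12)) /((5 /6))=-558/35 = -15.94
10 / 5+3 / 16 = 35/16 = 2.19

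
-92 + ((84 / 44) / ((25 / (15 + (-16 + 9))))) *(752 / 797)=-20037764/219175 = -91.42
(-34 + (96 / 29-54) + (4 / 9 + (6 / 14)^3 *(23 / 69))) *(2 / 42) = -7539535/1879983 = -4.01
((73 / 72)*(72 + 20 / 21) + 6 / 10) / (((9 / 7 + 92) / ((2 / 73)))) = 140929/6435315 = 0.02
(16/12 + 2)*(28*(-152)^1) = -42560/3 = -14186.67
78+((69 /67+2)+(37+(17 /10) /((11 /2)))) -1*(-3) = 447134/3685 = 121.34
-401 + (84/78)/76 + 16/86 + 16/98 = -400.64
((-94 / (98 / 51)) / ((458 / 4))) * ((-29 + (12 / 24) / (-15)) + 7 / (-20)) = 1408637/112210 = 12.55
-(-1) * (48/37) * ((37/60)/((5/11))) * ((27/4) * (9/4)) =2673/100 = 26.73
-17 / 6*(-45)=255/2 = 127.50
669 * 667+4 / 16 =446223.25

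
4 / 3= 1.33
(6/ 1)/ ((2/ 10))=30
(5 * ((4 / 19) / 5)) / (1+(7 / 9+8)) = 0.02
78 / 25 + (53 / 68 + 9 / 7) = 61703/11900 = 5.19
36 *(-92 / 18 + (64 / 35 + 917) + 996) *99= 6806233.03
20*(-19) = -380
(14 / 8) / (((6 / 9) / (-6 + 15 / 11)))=-1071/88 = -12.17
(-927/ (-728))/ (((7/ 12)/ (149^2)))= 48462.31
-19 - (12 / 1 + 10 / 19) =-599/19 = -31.53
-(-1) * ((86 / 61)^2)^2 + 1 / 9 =506153185/124612569 = 4.06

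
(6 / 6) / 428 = 1/428 = 0.00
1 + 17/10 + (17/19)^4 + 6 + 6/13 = 166070041/16941730 = 9.80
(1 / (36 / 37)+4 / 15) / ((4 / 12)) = 233/60 = 3.88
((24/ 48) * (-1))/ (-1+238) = -1/474 = 0.00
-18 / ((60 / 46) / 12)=-828/5 = -165.60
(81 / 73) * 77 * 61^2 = 23207877/73 = 317916.12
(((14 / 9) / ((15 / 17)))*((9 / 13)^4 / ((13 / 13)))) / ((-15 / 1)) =-19278/714025 = -0.03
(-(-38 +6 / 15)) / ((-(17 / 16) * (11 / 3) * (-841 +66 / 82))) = 23124/2013055 = 0.01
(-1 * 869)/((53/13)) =-11297/53 = -213.15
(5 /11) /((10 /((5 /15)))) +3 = 199/66 = 3.02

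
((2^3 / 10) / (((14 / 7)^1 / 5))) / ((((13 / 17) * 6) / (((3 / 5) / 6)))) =17/390 = 0.04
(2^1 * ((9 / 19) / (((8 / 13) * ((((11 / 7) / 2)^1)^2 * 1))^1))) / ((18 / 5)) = 0.69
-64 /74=-32/37 = -0.86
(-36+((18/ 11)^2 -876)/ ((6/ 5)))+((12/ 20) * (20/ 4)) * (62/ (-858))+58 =-1110515/1573 = -705.99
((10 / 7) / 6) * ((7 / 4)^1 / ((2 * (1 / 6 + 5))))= 5/124 = 0.04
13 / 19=0.68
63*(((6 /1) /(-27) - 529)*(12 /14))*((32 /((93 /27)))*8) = -65843712/31 = -2123990.71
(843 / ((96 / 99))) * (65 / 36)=200915/128 = 1569.65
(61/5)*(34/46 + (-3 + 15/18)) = -12017/690 = -17.42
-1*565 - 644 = -1209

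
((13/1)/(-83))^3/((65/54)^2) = -37908/14294675 = 0.00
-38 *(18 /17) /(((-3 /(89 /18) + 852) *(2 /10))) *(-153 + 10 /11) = 84871290/2361623 = 35.94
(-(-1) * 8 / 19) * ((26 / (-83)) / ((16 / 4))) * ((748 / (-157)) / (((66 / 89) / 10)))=1573520/742767 = 2.12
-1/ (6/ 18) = -3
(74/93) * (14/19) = 1036/1767 = 0.59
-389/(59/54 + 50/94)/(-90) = 54849/20615 = 2.66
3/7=0.43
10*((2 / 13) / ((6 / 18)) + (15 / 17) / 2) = 1995/221 = 9.03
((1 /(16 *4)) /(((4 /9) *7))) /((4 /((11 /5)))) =99/35840 = 0.00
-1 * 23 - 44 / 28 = -172/7 = -24.57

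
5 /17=0.29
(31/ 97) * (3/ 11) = 93/1067 = 0.09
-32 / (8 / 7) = -28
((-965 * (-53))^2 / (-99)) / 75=-104632441/297 = -352297.78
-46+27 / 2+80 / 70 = -439/14 = -31.36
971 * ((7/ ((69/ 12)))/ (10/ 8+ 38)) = 108752/3611 = 30.12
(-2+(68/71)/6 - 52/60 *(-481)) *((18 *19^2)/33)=319126166/3905 = 81722.45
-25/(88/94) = -1175/44 = -26.70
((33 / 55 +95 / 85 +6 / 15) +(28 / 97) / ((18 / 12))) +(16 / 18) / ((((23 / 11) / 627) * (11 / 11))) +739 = 38225137/37927 = 1007.86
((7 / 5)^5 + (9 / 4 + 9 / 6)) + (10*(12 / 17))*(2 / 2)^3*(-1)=439751/212500 = 2.07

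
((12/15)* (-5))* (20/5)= -16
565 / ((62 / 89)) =50285/62 = 811.05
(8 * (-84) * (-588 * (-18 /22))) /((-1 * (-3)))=-1185408/11 = -107764.36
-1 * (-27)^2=-729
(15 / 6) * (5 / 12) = 25/24 = 1.04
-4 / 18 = -2/9 = -0.22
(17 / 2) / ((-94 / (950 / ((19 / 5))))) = -2125/94 = -22.61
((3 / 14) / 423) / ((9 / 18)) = 1/987 = 0.00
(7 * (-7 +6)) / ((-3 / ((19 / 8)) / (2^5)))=177.33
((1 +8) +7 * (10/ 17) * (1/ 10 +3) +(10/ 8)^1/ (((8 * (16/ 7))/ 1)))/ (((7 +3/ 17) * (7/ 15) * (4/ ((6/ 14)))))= 8551575/12242944 = 0.70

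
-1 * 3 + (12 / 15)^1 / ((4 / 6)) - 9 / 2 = -6.30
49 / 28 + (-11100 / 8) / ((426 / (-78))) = 72647/284 = 255.80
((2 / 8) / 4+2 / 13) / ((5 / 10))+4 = 461/104 = 4.43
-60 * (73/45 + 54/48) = -164.83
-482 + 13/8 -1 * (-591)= 885/8 = 110.62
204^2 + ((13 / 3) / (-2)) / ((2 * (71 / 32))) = 8864104/213 = 41615.51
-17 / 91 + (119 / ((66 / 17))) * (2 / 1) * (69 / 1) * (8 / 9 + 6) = 262514935/9009 = 29139.19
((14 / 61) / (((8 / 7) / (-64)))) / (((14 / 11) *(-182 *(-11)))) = -4/793 = -0.01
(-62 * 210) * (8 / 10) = -10416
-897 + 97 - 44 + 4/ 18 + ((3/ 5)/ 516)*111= -6529841/7740 = -843.65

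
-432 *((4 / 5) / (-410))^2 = -1728/1050625 = 0.00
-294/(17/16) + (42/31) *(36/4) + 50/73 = -10149704/38471 = -263.83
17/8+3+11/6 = 167/24 = 6.96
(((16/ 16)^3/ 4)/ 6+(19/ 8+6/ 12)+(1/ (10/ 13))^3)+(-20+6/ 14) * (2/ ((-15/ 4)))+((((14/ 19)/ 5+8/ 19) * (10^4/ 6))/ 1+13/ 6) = 128356551/133000 = 965.09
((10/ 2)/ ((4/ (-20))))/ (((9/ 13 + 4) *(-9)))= 325/549 = 0.59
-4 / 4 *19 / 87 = -0.22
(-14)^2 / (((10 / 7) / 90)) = 12348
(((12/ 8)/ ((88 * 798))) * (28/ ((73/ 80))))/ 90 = 1/137313 = 0.00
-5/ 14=-0.36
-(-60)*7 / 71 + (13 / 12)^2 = 72479/10224 = 7.09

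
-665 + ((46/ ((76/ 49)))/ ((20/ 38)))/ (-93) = -1238027/1860 = -665.61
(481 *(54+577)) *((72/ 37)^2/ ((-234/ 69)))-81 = -12542229/37 = -338979.16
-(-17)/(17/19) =19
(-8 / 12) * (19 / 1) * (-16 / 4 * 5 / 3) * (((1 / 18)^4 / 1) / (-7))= -95/826686 = 0.00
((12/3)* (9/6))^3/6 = 36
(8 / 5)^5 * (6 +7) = 425984/3125 = 136.31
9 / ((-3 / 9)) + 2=-25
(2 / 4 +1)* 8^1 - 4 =8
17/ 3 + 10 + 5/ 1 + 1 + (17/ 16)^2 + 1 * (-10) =9827/768 = 12.80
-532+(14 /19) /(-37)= -374010/703 = -532.02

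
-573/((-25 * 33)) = 0.69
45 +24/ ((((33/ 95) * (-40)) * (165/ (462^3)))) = -5161239/5 = -1032247.80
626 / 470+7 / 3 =2584/705 = 3.67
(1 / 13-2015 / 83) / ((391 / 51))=-78336/24817 = -3.16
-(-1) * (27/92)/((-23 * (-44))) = 27/93104 = 0.00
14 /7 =2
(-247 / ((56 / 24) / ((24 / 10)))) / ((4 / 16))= -35568/35 = -1016.23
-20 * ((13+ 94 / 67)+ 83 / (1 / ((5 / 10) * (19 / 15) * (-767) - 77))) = 187714826/201 = 933904.61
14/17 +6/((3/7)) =252/17 = 14.82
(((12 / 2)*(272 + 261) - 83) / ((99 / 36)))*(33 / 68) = 9345/17 = 549.71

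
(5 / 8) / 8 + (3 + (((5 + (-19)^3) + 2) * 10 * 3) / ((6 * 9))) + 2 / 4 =-730193/192 = -3803.09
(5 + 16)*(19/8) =399/8 = 49.88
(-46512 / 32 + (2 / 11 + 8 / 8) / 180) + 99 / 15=-2864849/1980 = -1446.89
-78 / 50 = -39/25 = -1.56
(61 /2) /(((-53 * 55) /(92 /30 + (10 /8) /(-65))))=-144997/4547400 = -0.03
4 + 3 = 7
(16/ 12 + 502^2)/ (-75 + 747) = 47251/126 = 375.01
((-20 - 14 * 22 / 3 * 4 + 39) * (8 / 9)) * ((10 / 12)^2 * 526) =-30902500/243 = -127170.78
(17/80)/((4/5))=17/64 = 0.27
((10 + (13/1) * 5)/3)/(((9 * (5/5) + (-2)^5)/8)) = -200/23 = -8.70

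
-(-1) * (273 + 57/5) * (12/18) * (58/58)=189.60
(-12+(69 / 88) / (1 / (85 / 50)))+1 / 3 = -10.33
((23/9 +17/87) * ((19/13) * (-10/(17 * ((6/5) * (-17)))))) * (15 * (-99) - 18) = -174.25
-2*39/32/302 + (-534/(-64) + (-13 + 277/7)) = 590349/16912 = 34.91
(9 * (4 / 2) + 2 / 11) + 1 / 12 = 18.27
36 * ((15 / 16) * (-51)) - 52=-7093/4 = -1773.25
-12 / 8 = -3/2 = -1.50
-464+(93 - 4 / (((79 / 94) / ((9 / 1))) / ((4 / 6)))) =-399.56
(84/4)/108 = 7/36 = 0.19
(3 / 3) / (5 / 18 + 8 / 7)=126/179 = 0.70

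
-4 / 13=-0.31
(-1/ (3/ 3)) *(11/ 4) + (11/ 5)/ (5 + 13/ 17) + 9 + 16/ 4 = 10419/980 = 10.63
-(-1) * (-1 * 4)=-4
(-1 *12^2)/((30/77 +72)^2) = -23716/863041 = -0.03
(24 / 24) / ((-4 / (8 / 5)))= -2/5 = -0.40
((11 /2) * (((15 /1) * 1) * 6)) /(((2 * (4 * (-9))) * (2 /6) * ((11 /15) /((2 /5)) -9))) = 495/172 = 2.88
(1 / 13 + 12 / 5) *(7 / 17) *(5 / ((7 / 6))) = 966/221 = 4.37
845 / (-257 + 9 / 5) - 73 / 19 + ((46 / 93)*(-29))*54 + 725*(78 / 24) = 591674817/375782 = 1574.52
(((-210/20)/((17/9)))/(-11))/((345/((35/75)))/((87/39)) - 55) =38367/20985140 = 0.00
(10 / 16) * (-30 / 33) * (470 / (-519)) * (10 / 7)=29375/39963 = 0.74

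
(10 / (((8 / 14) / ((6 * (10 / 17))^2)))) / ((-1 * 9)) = -7000/289 = -24.22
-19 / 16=-1.19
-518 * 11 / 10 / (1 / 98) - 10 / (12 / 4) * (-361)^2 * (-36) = 77913398/5 = 15582679.60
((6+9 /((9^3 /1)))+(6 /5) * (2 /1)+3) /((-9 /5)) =-4622/729 = -6.34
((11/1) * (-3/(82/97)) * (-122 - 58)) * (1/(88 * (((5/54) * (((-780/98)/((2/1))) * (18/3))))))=-384993/10660 = -36.12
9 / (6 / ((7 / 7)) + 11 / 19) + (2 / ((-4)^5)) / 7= 612739/448000 = 1.37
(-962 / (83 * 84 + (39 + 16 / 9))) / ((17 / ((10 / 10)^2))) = -666/82535 = -0.01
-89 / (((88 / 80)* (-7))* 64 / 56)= 445/44 = 10.11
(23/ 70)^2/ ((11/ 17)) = 8993/53900 = 0.17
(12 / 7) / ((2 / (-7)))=-6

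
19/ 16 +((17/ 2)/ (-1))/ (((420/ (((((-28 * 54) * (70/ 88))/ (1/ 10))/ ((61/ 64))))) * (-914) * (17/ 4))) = 5503733/4906352 = 1.12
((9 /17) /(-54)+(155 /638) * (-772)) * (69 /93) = -140368517/1008678 = -139.16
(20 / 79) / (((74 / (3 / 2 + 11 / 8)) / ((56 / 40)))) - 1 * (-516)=6033233/11692 = 516.01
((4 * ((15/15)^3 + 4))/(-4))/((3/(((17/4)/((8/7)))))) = -595/96 = -6.20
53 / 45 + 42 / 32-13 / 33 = 16603/7920 = 2.10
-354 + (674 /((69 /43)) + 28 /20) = 23263/345 = 67.43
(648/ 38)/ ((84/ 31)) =837/133 = 6.29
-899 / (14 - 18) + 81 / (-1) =575/4 = 143.75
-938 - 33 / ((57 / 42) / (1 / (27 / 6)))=-53774/57 = -943.40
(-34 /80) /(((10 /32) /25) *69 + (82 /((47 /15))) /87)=-46342/126847 = -0.37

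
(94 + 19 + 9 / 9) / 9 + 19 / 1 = 95/3 = 31.67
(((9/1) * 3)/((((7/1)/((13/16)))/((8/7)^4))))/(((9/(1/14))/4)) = 19968/117649 = 0.17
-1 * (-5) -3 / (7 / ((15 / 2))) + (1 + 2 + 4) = 123/14 = 8.79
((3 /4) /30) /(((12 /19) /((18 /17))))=57/1360 = 0.04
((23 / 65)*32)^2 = 541696/4225 = 128.21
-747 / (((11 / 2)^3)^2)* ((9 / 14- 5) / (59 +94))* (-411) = -0.32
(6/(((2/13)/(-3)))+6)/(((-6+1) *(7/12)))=38.06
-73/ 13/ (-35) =73/455 = 0.16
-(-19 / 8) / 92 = 19/736 = 0.03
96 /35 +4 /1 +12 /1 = 656/35 = 18.74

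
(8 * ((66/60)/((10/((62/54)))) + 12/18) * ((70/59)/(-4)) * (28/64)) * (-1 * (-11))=-1153999/127440 = -9.06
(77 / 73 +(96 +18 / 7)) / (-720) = -50909/367920 = -0.14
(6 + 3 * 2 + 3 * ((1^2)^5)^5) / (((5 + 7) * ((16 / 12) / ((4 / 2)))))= 15/8 = 1.88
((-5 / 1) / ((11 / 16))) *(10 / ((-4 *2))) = 100/11 = 9.09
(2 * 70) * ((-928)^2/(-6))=-60282880/3 = -20094293.33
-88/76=-22/19 = -1.16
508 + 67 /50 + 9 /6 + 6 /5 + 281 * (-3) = -8274/25 = -330.96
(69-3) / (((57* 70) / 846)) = 9306/665 = 13.99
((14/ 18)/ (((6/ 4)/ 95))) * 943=1254190/27 = 46451.48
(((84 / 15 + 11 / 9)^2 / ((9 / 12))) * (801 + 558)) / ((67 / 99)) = 626190356/5025 = 124615.00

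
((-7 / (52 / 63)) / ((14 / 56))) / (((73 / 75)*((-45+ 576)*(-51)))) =1225/951847 = 0.00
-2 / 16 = -1/8 = -0.12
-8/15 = -0.53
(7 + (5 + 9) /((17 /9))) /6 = 245/102 = 2.40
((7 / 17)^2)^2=2401/83521 = 0.03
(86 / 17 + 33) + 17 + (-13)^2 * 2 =6682/17 = 393.06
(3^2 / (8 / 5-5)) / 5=-9/17 = -0.53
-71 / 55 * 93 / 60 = -2201/1100 = -2.00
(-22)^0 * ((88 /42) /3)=44/63 = 0.70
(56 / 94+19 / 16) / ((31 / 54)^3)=26394903/2800354 = 9.43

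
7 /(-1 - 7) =-7/8 = -0.88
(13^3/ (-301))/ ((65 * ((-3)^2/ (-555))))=6253/903 = 6.92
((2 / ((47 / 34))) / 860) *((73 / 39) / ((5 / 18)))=7446/656825 = 0.01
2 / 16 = 1/8 = 0.12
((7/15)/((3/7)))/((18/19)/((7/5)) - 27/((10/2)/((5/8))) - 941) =-52136/45184275 = 0.00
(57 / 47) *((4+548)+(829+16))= 79629/47 = 1694.23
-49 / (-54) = 49/54 = 0.91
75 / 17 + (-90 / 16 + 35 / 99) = -11575/13464 = -0.86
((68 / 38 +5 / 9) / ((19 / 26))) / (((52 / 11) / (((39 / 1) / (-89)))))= -57343/192774 = -0.30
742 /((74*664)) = 371/24568 = 0.02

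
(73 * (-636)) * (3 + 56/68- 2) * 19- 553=-1609146.65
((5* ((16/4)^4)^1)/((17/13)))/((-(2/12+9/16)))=-159744/119 = -1342.39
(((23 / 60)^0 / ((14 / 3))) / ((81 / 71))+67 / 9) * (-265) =-764525/378 = -2022.55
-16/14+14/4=33/14 = 2.36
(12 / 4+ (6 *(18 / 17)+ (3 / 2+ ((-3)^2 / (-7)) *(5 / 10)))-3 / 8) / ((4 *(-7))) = -9363/26656 = -0.35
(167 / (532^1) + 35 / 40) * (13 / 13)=1265/1064 = 1.19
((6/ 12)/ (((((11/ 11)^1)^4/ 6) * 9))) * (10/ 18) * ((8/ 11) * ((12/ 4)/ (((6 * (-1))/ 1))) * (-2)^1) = 40/297 = 0.13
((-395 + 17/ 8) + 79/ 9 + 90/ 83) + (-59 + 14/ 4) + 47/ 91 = -238189451/543816 = -438.00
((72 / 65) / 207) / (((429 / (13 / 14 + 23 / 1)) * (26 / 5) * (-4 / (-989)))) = 14405/1015014 = 0.01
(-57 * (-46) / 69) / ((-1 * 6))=-6.33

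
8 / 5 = 1.60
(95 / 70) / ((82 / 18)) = 171/574 = 0.30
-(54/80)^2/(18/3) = -243/3200 = -0.08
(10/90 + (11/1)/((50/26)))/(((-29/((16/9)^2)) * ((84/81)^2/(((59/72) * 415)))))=-200.95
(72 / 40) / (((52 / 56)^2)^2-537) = -345744/103004155 = 0.00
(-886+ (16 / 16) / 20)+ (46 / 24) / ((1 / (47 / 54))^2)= -154751777/174960 = -884.50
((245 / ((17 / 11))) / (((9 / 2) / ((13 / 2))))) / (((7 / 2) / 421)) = 4214210/153 = 27543.86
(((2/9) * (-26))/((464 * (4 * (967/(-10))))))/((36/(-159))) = -3445/24229152 = 0.00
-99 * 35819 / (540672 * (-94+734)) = -0.01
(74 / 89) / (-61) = -74/5429 = -0.01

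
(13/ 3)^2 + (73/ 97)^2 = 1638082/84681 = 19.34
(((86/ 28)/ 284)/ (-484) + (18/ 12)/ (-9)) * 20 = -4811605/1443288 = -3.33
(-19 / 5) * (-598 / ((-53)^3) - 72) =203652374/744385 = 273.58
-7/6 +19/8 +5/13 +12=13.59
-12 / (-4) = 3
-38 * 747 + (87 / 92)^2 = -240251535/8464 = -28385.11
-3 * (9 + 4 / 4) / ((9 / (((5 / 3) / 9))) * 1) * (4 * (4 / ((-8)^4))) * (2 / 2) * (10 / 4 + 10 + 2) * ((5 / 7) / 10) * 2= -725/145152 = 0.00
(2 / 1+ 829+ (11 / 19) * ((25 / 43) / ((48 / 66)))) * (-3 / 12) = -207.87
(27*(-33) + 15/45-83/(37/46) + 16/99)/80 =-1819951/146520 = -12.42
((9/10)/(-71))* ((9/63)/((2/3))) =-27/9940 = 0.00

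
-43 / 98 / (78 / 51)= -731/2548 = -0.29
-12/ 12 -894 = -895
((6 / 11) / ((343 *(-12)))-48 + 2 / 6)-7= -1237547/22638 = -54.67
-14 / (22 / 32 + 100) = -224/1611 = -0.14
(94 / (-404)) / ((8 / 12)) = -141/404 = -0.35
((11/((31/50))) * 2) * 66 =72600/31 = 2341.94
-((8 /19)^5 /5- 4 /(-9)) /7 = -49816892/779971185 = -0.06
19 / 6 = 3.17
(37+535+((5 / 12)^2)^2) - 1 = 11840881/20736 = 571.03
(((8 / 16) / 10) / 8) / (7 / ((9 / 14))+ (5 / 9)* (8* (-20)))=-1/12480 = 0.00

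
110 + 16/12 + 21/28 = 1345/12 = 112.08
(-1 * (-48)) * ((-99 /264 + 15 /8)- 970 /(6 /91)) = -706088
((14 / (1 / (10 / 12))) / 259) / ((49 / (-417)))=-695/1813 = -0.38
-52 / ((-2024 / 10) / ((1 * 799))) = 51935/253 = 205.28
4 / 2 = 2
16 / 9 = 1.78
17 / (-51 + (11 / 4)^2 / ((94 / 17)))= -1504/4391 = -0.34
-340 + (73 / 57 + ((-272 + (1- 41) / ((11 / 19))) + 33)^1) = -405550/627 = -646.81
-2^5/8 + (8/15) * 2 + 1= -29/15 = -1.93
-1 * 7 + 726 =719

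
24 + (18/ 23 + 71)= 2203/23 = 95.78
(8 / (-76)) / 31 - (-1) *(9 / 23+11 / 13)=217332/176111 = 1.23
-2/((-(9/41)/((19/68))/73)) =56867/306 = 185.84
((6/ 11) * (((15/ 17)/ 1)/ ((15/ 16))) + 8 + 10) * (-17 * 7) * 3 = -72702/11 = -6609.27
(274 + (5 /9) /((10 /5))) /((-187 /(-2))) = 4937/1683 = 2.93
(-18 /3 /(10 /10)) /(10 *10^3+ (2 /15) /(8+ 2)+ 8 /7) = -3150/5250607 = 0.00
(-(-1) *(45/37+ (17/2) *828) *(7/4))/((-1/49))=-89334693/148 = -603612.79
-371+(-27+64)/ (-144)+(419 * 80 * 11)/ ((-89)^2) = -370368901/1140624 = -324.71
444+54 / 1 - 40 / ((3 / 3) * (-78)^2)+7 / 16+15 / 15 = 499.43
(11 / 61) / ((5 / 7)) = 0.25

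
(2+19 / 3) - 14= -17/3 = -5.67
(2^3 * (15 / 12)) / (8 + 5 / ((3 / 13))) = 30/89 = 0.34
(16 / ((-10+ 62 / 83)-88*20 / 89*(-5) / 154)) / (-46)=51709/1280134 = 0.04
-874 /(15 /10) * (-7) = 12236/3 = 4078.67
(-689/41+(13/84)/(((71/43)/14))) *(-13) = 3517735/17466 = 201.40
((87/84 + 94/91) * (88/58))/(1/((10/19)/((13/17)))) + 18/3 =5319108/651833 = 8.16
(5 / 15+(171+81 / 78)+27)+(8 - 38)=13211/78 = 169.37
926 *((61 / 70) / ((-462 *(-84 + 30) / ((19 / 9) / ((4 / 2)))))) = 536617/15717240 = 0.03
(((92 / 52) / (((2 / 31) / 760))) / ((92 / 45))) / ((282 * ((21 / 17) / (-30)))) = -3754875/4277 = -877.92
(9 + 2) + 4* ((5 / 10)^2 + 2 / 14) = 88/7 = 12.57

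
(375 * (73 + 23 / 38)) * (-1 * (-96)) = 50346000/19 = 2649789.47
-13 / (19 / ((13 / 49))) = -169/931 = -0.18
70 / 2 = 35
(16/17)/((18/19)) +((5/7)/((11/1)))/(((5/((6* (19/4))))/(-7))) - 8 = -32305/3366 = -9.60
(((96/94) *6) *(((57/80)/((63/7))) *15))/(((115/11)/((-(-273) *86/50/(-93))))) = -14720706/4188875 = -3.51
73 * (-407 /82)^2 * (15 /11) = 16489605/6724 = 2452.35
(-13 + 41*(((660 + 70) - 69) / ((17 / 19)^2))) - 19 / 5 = 48893029/1445 = 33836.01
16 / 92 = 4/23 = 0.17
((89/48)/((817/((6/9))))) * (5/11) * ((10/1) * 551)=64525/17028 = 3.79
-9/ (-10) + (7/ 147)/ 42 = 0.90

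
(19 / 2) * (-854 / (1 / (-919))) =7455847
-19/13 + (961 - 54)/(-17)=-12114/221 = -54.81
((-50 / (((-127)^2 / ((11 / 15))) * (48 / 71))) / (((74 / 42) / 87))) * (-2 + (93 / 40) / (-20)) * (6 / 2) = 805239897/763869440 = 1.05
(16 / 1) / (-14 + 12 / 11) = -88/71 = -1.24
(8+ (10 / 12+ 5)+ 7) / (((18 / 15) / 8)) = 1250/9 = 138.89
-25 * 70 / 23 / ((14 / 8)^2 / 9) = -36000/161 = -223.60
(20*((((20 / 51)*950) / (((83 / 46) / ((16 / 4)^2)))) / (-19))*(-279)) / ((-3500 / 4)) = -10951680/9877 = -1108.81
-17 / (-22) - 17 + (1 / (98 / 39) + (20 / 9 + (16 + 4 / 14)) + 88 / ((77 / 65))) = 373354/4851 = 76.96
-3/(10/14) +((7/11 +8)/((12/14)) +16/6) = 2819/330 = 8.54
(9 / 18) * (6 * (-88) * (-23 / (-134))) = -3036/67 = -45.31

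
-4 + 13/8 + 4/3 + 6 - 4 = 23/24 = 0.96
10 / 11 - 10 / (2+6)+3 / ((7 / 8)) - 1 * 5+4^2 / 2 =6.09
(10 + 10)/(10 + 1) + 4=64/11 = 5.82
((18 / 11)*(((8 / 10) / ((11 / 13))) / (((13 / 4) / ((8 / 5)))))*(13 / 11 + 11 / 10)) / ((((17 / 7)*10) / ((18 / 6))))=3036096/14141875 = 0.21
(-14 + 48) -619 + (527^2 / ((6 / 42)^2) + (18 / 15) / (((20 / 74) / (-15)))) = 68040347/5 = 13608069.40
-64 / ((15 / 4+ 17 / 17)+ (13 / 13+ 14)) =-3.24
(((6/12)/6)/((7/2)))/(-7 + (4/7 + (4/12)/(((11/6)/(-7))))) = -11/3558 = 0.00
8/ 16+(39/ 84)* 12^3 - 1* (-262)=14907/14 = 1064.79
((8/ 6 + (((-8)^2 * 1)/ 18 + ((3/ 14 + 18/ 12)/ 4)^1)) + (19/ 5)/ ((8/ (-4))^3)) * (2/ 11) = 0.88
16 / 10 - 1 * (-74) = 378/5 = 75.60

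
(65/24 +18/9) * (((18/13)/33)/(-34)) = -113/19448 = -0.01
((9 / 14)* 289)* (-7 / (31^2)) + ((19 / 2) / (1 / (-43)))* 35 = -13741198/961 = -14298.85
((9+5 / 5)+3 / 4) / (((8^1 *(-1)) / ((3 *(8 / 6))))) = -5.38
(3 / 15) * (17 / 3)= 17/15 = 1.13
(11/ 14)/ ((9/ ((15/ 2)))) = 55/84 = 0.65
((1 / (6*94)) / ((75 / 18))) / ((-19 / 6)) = -3/22325 = 0.00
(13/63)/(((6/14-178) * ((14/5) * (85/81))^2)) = -9477/70408492 = 0.00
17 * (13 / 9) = 221/9 = 24.56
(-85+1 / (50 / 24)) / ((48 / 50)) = -2113/24 = -88.04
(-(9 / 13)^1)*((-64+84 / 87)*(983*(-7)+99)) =-111577464/377 = -295961.44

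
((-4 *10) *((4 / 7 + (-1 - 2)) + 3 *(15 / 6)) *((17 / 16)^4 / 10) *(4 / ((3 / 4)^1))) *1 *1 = -5929991/43008 = -137.88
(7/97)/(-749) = -1/10379 = 0.00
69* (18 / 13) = 95.54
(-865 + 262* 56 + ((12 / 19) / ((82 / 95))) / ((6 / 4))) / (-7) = -566107/287 = -1972.50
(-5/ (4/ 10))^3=-15625/8 = -1953.12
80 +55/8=695/8 = 86.88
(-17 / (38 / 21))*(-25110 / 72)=498015/152 = 3276.41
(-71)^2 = 5041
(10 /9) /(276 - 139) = 10/1233 = 0.01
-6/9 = -2/3 = -0.67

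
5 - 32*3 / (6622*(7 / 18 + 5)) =1604971/321167 = 5.00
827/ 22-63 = -559/22 = -25.41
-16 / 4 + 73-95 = -26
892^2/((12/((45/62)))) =1491870/31 = 48124.84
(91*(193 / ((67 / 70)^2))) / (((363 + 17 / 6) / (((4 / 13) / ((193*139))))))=164640/273923269 = 0.00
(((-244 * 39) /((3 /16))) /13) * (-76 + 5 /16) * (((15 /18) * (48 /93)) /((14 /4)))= 3376960/93 = 36311.40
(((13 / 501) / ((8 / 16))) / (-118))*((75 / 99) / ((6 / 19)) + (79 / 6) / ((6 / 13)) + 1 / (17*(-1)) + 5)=-3139019/198991188 = -0.02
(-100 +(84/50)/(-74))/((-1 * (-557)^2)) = 92521/286980325 = 0.00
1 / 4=0.25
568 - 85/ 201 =567.58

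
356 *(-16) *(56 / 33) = -9665.94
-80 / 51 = -1.57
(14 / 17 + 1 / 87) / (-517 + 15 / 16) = -19760/12212103 = 0.00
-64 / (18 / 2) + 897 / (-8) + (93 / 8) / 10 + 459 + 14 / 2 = 250507/720 = 347.93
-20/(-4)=5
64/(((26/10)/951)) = 304320/13 = 23409.23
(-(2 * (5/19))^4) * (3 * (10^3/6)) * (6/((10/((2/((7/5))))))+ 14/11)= -820000000/10034717 = -81.72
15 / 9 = 5/3 = 1.67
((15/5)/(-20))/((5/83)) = -249/100 = -2.49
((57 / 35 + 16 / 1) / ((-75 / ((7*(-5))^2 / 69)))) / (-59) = 4319/61065 = 0.07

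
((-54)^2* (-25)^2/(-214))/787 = -911250/84209 = -10.82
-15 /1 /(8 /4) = -15/2 = -7.50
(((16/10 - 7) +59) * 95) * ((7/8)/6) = 8911/12 = 742.58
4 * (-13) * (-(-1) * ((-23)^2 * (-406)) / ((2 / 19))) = 106098356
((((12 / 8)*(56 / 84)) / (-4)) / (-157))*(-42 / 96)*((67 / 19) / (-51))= 469/9736512 = 0.00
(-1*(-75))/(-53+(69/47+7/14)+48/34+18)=-2.37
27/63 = 3/7 = 0.43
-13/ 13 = -1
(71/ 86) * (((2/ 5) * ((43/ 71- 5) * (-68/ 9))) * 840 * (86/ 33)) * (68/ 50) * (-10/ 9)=-53860352/1485 = -36269.60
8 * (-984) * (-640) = 5038080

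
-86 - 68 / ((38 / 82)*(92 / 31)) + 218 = 36077/437 = 82.56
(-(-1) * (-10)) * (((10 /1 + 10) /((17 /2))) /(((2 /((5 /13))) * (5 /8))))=-1600/221 = -7.24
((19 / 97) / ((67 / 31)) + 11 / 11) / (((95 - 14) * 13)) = 7088/6843447 = 0.00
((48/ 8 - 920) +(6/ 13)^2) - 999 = -323261/169 = -1912.79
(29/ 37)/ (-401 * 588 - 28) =-29/8725192 = 0.00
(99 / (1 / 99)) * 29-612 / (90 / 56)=1419241/5 = 283848.20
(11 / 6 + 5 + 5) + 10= 131/6 = 21.83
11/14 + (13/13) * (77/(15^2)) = 3553/3150 = 1.13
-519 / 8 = -64.88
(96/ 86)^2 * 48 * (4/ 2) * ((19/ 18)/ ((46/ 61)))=7120896/42527 = 167.44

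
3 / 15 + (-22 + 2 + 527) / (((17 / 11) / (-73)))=-2035588/85 = -23948.09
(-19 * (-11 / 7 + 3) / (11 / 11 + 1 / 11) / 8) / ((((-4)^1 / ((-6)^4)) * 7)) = 143.95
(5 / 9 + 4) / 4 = 41/36 = 1.14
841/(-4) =-841/4 = -210.25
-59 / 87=-0.68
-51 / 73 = -0.70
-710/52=-355/26 = -13.65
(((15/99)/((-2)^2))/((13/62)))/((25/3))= 31/1430 = 0.02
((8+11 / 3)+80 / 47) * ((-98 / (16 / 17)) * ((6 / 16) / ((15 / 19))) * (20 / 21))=-4261985/6768 = -629.73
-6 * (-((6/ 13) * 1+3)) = 270/13 = 20.77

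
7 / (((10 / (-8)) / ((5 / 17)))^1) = -1.65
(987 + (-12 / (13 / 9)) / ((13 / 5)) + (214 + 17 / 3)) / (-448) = -38135/14196 = -2.69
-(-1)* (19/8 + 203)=1643/8 = 205.38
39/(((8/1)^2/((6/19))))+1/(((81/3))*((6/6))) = 0.23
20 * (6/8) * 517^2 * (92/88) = 8383155/2 = 4191577.50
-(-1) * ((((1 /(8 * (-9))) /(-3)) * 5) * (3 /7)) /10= 1/1008 = 0.00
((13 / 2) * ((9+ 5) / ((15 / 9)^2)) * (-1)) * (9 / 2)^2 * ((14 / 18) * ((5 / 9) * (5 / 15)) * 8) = -3822/5 = -764.40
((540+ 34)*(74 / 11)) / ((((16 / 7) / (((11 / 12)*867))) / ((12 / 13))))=1239359.83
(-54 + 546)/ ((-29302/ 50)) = -0.84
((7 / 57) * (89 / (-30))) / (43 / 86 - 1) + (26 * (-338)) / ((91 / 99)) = -57215659/5985 = -9559.84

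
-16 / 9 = -1.78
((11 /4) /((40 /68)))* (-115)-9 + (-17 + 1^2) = -4501/8 = -562.62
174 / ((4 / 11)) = 957/2 = 478.50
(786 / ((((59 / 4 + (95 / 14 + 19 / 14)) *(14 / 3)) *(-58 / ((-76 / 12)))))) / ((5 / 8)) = 119472/92945 = 1.29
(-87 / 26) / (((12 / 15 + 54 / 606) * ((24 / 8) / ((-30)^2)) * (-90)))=73225/5837 = 12.54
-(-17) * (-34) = -578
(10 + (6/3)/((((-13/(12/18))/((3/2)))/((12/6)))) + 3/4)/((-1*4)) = -543/208 = -2.61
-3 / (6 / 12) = -6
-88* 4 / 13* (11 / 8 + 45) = -16324/13 = -1255.69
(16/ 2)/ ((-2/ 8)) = -32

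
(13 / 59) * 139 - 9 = 1276/59 = 21.63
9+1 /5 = 46/5 = 9.20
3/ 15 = 1/5 = 0.20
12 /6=2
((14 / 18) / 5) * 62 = 434/45 = 9.64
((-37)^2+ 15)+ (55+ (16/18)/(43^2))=1439.00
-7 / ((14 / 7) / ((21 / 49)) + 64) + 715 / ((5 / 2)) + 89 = 77229/206 = 374.90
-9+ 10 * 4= 31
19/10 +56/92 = 577/230 = 2.51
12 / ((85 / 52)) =7.34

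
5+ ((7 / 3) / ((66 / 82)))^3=28491398/970299 = 29.36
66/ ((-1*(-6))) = 11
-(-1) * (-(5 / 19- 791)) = 15024/19 = 790.74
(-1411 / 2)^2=1990921/4 = 497730.25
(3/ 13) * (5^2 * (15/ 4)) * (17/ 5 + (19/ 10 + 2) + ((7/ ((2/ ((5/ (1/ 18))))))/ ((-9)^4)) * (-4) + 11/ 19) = 2047525/12312 = 166.30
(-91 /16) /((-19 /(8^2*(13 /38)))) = 2366/361 = 6.55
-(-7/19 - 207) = 3940/19 = 207.37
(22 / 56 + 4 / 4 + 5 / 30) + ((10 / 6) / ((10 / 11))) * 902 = 139039/84 = 1655.23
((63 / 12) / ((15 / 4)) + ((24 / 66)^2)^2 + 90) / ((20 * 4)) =6692217/5856400 = 1.14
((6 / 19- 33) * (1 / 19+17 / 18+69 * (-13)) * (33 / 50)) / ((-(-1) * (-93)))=-232582647/1119100 = -207.83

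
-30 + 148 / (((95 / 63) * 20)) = -11919/475 = -25.09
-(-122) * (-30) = -3660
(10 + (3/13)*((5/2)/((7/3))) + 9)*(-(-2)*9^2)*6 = 1702458/91 = 18708.33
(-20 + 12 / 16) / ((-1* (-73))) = -77/292 = -0.26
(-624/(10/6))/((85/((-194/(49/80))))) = 5810688/4165 = 1395.12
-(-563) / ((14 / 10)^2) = 14075/49 = 287.24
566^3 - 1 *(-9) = 181321505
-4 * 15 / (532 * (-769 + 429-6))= 15/46018 = 0.00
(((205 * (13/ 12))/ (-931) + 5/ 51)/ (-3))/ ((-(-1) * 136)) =2965/8609888 = 0.00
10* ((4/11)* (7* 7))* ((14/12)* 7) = 48020/33 = 1455.15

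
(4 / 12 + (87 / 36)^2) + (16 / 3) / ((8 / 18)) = 2617/144 = 18.17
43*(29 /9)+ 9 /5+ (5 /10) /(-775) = 1957951/13950 = 140.35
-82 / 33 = -2.48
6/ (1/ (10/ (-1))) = -60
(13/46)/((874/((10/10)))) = 13/40204 = 0.00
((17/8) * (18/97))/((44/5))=765/17072 = 0.04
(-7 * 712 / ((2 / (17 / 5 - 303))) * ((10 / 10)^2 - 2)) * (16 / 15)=-59728256/75 = -796376.75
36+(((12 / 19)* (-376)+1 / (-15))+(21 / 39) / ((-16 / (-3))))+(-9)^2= -7139647/59280 = -120.44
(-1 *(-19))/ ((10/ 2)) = 19/5 = 3.80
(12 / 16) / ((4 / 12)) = 9/4 = 2.25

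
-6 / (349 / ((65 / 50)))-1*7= -12254/1745 = -7.02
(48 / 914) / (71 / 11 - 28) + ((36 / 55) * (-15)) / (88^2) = -2848829/768849488 = 0.00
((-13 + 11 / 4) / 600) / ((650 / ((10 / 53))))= -41/8268000 = 0.00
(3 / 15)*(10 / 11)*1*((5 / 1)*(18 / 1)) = 180/11 = 16.36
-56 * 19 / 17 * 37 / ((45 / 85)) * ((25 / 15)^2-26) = 8227912/81 = 101579.16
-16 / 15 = -1.07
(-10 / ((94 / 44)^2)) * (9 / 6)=-7260/2209 = -3.29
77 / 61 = 1.26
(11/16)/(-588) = -11/9408 = 0.00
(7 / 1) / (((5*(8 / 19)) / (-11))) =-36.58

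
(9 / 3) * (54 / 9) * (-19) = -342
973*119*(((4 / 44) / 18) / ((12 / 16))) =231574/297 = 779.71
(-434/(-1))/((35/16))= 992/5 = 198.40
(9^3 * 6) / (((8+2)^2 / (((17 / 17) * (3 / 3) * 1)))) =2187/50 = 43.74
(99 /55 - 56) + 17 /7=-51.77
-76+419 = 343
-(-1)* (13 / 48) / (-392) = -13/18816 = 0.00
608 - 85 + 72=595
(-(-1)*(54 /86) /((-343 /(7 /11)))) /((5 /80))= -432/23177 = -0.02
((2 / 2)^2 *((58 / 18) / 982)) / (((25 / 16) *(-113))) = -232/12483675 = 0.00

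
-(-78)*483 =37674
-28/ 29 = -0.97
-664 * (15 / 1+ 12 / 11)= -117528/11 = -10684.36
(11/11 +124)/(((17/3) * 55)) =75/187 = 0.40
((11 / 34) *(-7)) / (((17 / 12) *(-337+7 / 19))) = 1463/308074 = 0.00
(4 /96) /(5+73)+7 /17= 13121/31824 = 0.41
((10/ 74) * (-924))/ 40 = -231/74 = -3.12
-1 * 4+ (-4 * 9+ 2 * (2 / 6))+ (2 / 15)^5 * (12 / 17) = -169256122/4303125 = -39.33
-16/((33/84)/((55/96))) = -70/3 = -23.33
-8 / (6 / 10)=-40/3 = -13.33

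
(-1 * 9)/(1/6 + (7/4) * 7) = -108/149 = -0.72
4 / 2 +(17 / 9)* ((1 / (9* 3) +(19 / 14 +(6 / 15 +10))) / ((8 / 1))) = 651107/136080 = 4.78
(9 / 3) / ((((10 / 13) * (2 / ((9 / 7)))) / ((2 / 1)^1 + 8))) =351/14 = 25.07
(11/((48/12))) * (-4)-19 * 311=-5920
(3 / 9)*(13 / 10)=13/30 = 0.43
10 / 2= 5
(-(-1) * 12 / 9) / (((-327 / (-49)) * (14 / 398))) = 5572/981 = 5.68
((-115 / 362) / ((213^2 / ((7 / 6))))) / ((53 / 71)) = -805/73559124 = 0.00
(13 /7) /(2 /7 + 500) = 13/3502 = 0.00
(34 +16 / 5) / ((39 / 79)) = 4898/65 = 75.35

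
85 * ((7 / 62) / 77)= 85/682 = 0.12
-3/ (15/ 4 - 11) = 12/29 = 0.41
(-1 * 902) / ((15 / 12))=-3608/5 = -721.60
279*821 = 229059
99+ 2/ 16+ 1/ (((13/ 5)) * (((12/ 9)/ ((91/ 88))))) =99.42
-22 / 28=-11/14 = -0.79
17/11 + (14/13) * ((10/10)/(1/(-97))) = -14717/143 = -102.92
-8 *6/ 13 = -48/13 = -3.69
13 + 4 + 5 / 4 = 73/4 = 18.25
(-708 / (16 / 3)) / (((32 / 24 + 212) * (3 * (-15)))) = 177/12800 = 0.01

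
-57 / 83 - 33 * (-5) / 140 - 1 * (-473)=1100395/2324 = 473.49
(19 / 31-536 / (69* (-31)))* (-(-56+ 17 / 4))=5541/124 = 44.69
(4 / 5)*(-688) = -2752/5 = -550.40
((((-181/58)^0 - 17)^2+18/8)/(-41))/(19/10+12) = -5165/11398 = -0.45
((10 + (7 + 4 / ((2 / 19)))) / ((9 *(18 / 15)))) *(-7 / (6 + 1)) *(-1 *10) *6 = 2750/9 = 305.56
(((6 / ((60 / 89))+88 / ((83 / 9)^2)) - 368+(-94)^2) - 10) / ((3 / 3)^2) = 583356021/68890 = 8467.93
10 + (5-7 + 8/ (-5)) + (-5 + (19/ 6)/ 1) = 137/30 = 4.57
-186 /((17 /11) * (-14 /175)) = 25575/17 = 1504.41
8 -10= -2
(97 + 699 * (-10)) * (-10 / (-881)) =-68930/881 = -78.24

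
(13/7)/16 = 13/112 = 0.12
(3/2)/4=3/8 = 0.38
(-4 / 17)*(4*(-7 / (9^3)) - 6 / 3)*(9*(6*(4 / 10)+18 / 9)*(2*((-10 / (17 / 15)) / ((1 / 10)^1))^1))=-26153600/7803 = -3351.74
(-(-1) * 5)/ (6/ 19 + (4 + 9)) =95/253 = 0.38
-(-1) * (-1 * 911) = -911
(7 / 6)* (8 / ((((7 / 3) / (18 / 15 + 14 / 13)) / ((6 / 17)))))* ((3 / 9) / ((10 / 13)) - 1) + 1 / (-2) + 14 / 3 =4573/1950 = 2.35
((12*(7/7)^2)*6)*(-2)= -144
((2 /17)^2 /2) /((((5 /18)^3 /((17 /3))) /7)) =27216/2125 = 12.81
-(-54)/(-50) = -27/25 = -1.08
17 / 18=0.94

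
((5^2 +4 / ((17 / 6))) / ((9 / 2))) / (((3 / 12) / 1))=3592/153 = 23.48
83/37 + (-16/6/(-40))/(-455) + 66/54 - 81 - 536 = -464798536/757575 = -613.53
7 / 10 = 0.70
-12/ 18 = -2/3 = -0.67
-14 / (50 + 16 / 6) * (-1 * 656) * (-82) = -1129632/79 = -14299.14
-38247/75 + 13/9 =-114416/225 = -508.52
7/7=1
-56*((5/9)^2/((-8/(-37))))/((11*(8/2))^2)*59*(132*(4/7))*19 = -1036925/297 = -3491.33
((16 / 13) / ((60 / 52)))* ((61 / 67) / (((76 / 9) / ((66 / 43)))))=0.18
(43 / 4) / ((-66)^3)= -43/1149984 = 0.00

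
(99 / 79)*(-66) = -6534/79 = -82.71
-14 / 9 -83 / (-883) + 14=99643/7947 = 12.54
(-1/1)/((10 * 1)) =-1/10 = -0.10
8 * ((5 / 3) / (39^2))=40/4563 = 0.01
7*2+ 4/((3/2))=16.67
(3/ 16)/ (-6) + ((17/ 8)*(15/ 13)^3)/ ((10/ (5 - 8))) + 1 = -743/70304 = -0.01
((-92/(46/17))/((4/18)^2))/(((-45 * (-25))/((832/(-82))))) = 31824/5125 = 6.21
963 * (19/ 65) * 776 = 14198472/65 = 218438.03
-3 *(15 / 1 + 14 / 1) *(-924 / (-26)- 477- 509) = 1074972/13 = 82690.15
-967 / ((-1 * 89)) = 967/89 = 10.87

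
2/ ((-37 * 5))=-2/185 = -0.01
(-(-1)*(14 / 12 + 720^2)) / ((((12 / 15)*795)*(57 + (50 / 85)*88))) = 52876919/7055784 = 7.49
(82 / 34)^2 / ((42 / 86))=72283/6069 = 11.91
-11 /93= -0.12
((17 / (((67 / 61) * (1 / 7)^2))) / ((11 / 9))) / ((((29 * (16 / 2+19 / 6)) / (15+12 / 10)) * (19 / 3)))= 666768186/136039145 = 4.90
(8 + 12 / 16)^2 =1225/16 = 76.56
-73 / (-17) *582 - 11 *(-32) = 48470/17 = 2851.18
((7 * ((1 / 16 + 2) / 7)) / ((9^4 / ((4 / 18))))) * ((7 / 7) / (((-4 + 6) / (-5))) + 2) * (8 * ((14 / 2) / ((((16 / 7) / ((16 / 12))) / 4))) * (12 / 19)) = -1078/373977 = 0.00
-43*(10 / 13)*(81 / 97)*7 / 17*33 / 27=-297990/21437 = -13.90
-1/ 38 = -0.03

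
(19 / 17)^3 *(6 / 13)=41154/63869 = 0.64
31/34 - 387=-13127/34 = -386.09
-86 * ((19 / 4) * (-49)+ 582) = -60071/2 = -30035.50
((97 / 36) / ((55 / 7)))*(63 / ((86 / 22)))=4753/860 = 5.53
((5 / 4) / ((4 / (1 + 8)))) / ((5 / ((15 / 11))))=135/176 = 0.77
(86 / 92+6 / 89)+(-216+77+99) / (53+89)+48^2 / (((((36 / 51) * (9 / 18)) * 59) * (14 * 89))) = 97156053/120048362 = 0.81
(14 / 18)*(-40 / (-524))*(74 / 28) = 185/1179 = 0.16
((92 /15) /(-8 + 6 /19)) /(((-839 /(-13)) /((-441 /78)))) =21413/306235 = 0.07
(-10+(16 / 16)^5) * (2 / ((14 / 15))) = -135/7 = -19.29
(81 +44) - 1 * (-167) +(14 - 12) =294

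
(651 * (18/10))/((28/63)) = 2636.55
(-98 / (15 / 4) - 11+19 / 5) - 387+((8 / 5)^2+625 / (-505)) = -3174008/7575 = -419.01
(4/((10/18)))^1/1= 36/5 = 7.20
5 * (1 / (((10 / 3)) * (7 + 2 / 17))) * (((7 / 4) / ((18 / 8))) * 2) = 119/363 = 0.33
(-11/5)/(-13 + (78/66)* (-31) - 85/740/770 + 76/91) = 3259256/72298221 = 0.05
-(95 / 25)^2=-361/25 = -14.44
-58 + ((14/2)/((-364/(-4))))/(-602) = -453909/7826 = -58.00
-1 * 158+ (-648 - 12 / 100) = -20153/25 = -806.12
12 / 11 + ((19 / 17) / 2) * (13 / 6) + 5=16385/2244 = 7.30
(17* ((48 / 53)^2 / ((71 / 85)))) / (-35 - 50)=-39168/199439 = -0.20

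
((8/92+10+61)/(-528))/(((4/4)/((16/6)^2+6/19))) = -346075/346104 = -1.00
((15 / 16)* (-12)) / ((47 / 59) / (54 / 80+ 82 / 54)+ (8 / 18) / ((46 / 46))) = -56607255/4063696 = -13.93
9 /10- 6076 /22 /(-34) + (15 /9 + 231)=241.69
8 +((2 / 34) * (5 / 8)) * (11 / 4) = 4407/544 = 8.10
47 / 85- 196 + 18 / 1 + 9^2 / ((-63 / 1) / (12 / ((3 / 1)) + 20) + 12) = -71743/425 = -168.81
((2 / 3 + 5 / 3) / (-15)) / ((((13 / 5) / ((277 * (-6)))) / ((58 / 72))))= 56231/702 = 80.10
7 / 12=0.58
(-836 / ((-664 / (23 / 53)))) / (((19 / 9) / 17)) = 38709/8798 = 4.40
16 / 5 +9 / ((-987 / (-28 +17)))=5429/1645 = 3.30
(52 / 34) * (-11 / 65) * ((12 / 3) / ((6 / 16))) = -704/255 = -2.76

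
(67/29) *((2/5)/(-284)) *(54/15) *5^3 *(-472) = 1423080/2059 = 691.15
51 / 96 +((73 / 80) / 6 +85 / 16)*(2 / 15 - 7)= -33293/900 = -36.99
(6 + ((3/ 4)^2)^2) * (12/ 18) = 539/128 = 4.21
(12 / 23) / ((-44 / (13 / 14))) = -39/3542 = -0.01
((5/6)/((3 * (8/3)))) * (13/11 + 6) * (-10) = -1975/264 = -7.48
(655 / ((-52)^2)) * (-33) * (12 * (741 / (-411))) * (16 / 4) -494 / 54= 32825578/48087 = 682.63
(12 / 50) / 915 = 2/7625 = 0.00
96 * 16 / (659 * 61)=1536/40199 = 0.04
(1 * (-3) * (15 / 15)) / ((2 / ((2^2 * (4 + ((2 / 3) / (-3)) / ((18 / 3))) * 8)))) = -1712/9 = -190.22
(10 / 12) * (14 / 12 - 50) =-1465/36 = -40.69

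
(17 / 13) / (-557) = -17/7241 = 0.00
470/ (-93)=-470/93 = -5.05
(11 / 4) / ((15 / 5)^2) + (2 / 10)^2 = 311/900 = 0.35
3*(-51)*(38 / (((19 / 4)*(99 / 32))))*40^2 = -6963200/11 = -633018.18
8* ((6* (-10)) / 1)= -480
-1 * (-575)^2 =-330625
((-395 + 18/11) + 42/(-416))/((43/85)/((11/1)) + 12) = -32.66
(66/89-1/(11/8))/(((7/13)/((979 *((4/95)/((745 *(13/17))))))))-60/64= -1059449/1132400 = -0.94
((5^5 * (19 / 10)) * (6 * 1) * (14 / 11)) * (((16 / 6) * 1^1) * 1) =1330000/11 = 120909.09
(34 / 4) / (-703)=-17/1406 = -0.01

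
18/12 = 3/2 = 1.50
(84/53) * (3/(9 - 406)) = -252/21041 = -0.01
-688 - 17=-705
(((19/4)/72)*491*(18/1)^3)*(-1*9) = -6800841/4 = -1700210.25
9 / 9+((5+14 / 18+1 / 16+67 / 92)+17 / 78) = 335255/43056 = 7.79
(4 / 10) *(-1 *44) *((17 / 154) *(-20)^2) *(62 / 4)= -84320/7 = -12045.71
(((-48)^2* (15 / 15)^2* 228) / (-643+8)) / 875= -525312/555625 = -0.95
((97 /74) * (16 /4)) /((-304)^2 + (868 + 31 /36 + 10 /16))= 13968/248512535 = 0.00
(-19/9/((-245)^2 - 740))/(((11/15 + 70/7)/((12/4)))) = -19/1908977 = 0.00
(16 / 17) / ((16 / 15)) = 15/17 = 0.88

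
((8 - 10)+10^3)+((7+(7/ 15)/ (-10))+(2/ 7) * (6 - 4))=1005.52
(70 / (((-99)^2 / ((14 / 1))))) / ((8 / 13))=3185/19602 = 0.16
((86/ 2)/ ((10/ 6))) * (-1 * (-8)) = 1032/5 = 206.40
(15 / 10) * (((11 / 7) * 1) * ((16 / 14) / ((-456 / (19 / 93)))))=-11/9114 = 0.00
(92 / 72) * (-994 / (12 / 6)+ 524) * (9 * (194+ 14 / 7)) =60858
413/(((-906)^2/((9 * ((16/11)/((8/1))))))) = 413/501622 = 0.00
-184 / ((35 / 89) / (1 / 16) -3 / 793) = -12986168/443813 = -29.26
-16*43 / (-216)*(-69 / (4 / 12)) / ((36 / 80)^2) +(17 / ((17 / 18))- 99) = -810883/243 = -3336.97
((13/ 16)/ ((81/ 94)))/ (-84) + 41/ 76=546319/1034208 = 0.53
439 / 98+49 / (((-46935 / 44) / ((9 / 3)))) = 4.34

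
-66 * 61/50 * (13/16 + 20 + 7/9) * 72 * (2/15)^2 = -4172278/1875 = -2225.21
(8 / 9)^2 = 64/81 = 0.79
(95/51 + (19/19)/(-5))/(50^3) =53/3984375 = 0.00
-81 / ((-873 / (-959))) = -8631/97 = -88.98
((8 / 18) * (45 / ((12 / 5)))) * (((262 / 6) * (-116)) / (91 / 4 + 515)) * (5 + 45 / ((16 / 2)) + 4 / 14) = -116059450/135513 = -856.45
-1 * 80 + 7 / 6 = -473/6 = -78.83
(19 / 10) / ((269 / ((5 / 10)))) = 19/5380 = 0.00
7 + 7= 14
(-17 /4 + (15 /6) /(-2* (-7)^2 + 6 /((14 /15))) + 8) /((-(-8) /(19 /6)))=181355/123072 = 1.47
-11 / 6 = -1.83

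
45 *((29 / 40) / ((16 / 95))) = 24795/128 = 193.71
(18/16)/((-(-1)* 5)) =9/40 = 0.22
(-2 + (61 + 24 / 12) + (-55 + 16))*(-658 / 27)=-14476/27 = -536.15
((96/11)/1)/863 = 96/9493 = 0.01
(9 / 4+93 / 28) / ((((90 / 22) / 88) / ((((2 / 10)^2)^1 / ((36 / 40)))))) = 25168/4725 = 5.33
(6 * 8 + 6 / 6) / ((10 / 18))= 441/5 = 88.20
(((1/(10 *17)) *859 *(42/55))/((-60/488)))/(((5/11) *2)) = -366793/10625 = -34.52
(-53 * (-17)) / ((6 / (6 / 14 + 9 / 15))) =5406/35 = 154.46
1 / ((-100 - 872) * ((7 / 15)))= -5/2268 = 0.00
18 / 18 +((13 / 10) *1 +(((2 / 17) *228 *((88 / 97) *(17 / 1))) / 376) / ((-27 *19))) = 942833/410310 = 2.30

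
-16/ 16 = -1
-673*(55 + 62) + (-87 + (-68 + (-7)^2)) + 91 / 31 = -2444166/31 = -78844.06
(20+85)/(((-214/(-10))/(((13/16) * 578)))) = 1972425/856 = 2304.23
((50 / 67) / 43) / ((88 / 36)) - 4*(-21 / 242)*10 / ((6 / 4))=809155/348601 = 2.32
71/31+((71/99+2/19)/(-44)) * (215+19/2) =-9780205/5131368 = -1.91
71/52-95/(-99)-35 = -168211/5148 = -32.68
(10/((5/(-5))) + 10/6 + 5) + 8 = 14/3 = 4.67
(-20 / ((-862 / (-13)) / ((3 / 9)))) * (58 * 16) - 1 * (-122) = 37106/1293 = 28.70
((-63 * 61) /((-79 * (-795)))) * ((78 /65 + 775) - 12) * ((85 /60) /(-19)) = 27736639/7955300 = 3.49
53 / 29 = 1.83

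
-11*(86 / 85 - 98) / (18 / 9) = 45342/85 = 533.44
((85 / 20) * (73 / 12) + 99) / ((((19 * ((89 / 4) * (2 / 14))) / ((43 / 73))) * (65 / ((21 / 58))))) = 971327/143193880 = 0.01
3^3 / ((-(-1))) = 27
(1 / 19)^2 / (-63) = -1/22743 = 0.00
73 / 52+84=4441/52 = 85.40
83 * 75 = 6225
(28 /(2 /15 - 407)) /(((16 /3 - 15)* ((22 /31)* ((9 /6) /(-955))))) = -12434100/1946857 = -6.39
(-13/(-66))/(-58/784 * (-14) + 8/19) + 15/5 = 80183/25575 = 3.14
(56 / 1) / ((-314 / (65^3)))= -7689500/157 = -48977.71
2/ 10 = 1/5 = 0.20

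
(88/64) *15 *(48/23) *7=6930/23 = 301.30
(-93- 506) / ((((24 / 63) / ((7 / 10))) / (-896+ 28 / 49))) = 19711293/20 = 985564.65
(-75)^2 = 5625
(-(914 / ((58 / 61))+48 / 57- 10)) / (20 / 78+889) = -20460063/19109231 = -1.07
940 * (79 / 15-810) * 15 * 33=-374442420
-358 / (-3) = 358/3 = 119.33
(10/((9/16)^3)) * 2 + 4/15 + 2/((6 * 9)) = 410707/3645 = 112.68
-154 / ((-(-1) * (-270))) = 77/135 = 0.57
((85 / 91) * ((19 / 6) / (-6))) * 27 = -4845/364 = -13.31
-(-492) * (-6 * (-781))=2305512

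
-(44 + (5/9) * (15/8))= -1081/24 = -45.04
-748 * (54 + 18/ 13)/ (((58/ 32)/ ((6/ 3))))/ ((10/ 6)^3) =-93063168/9425 = -9874.08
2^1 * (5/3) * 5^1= 50/3 = 16.67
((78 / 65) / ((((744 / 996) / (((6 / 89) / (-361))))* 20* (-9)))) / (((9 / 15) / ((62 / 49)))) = 83/23614815 = 0.00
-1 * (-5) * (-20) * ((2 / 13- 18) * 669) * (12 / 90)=2069440/13 = 159187.69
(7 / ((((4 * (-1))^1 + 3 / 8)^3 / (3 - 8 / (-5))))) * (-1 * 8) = 659456/121945 = 5.41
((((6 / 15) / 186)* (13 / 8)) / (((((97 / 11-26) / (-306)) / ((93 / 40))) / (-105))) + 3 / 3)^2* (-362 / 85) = -857.99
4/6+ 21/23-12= -719/69 = -10.42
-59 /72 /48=-59/3456 = -0.02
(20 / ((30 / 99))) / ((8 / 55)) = 1815/4 = 453.75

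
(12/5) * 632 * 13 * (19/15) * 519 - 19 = 324071429/25 = 12962857.16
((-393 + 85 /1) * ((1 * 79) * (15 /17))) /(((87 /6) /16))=-11679360/493 = -23690.39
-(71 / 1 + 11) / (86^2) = -41/3698 = -0.01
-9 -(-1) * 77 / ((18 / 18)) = 68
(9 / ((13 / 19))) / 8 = 171/104 = 1.64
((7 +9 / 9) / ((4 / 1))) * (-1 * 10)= -20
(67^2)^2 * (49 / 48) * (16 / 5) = 65826995.27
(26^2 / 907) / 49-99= -4399181/44443 = -98.98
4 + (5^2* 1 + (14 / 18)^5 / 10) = 17141017/590490 = 29.03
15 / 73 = 0.21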